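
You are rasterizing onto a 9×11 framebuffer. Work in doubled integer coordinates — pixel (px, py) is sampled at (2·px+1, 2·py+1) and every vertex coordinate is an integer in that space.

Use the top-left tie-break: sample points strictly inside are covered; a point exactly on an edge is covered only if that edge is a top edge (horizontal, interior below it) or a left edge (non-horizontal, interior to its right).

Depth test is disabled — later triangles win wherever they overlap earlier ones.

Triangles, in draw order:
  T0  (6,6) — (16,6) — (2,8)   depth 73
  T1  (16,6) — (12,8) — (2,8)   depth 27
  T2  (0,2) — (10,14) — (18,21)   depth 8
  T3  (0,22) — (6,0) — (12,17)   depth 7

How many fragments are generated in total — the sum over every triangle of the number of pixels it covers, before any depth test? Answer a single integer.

T0:
  2·area = 20
  edge (6, 6)→(16, 6): d=(10,0) top-left  bias=+0
  edge (16, 6)→(2, 8): d=(-14,2) right/bottom  bias=-1
  edge (2, 8)→(6, 6): d=(4,-2) top-left  bias=+0
    (2,3)@(5, 7): e=[10,8,2] → X
    (3,3)@(7, 7): e=[10,4,6] → X
    (4,3)@(9, 7): e=[10,0,10] → .  [on edge]
    (2,4)@(5, 9): e=[30,-20,10] → .
    (3,4)@(7, 9): e=[30,-24,14] → .
  covered (2 px):
    . . . . . . . . .
    . . . . . . . . .
    . . . . . . . . .
    . . X X . . . . .
    . . . . . . . . .
    . . . . . . . . .
    . . . . . . . . .
    . . . . . . . . .
    . . . . . . . . .
    . . . . . . . . .
    . . . . . . . . .
T1:
  2·area = 20
  edge (16, 6)→(12, 8): d=(-4,2) right/bottom  bias=-1
  edge (12, 8)→(2, 8): d=(-10,0) right/bottom  bias=-1
  edge (2, 8)→(16, 6): d=(14,-2) top-left  bias=+0
    (4,3)@(9, 7): e=[10,10,0] → X  [on edge]
    (5,3)@(11, 7): e=[6,10,4] → X
    (6,3)@(13, 7): e=[2,10,8] → X
    (7,3)@(15, 7): e=[-2,10,12] → .
    (4,4)@(9, 9): e=[2,-10,28] → .
    (5,4)@(11, 9): e=[-2,-10,32] → .
    (6,4)@(13, 9): e=[-6,-10,36] → .
  covered (3 px):
    . . . . . . . . .
    . . . . . . . . .
    . . . . . . . . .
    . . . . X X X . .
    . . . . . . . . .
    . . . . . . . . .
    . . . . . . . . .
    . . . . . . . . .
    . . . . . . . . .
    . . . . . . . . .
    . . . . . . . . .
T2:
  2·area = 26  (B↔C swapped to make it positive)
  edge (0, 2)→(18, 21): d=(18,19) right/bottom  bias=-1
  edge (18, 21)→(10, 14): d=(-8,-7) top-left  bias=+0
  edge (10, 14)→(0, 2): d=(-10,-12) top-left  bias=+0
  covered (0 px):
    . . . . . . . . .
    . . . . . . . . .
    . . . . . . . . .
    . . . . . . . . .
    . . . . . . . . .
    . . . . . . . . .
    . . . . . . . . .
    . . . . . . . . .
    . . . . . . . . .
    . . . . . . . . .
    . . . . . . . . .
T3:
  2·area = 234
  edge (0, 22)→(6, 0): d=(6,-22) top-left  bias=+0
  edge (6, 0)→(12, 17): d=(6,17) right/bottom  bias=-1
  edge (12, 17)→(0, 22): d=(-12,5) right/bottom  bias=-1
    (3,1)@(7, 3): e=[40,1,193] → X
    (4,1)@(9, 3): e=[84,-33,183] → .
    (2,2)@(5, 5): e=[8,47,179] → X
    (4,2)@(9, 5): e=[96,-21,159] → .
    (2,3)@(5, 7): e=[20,59,155] → X
    (4,3)@(9, 7): e=[108,-9,135] → .
    (2,4)@(5, 9): e=[32,71,131] → X
    (4,4)@(9, 9): e=[120,3,111] → X
    (5,4)@(11, 9): e=[164,-31,101] → .
    (1,5)@(3, 11): e=[0,117,117] → X  [on edge]
    (5,5)@(11, 11): e=[176,-19,77] → .
    (1,6)@(3, 13): e=[12,129,93] → X
  covered (31 px):
    . . . . . . . . .
    . . . X . . . . .
    . . X X . . . . .
    . . X X . . . . .
    . . X X X . . . .
    . X X X X . . . .
    . X X X X . . . .
    . X X X X X . . .
    . X X X X X . . .
    X X X X . . . . .
    X . . . . . . . .

Final: 36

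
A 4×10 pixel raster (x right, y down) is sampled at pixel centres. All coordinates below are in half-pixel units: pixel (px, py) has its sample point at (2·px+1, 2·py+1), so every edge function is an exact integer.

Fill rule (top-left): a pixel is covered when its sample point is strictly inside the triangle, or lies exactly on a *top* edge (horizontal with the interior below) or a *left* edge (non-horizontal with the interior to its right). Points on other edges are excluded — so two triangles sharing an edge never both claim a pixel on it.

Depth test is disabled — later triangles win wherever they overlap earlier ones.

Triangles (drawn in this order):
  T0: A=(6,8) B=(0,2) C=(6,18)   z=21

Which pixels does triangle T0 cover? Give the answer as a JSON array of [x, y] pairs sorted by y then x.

T0:
  2·area = 60  (B↔C swapped to make it positive)
  edge (6, 8)→(6, 18): d=(0,10) right/bottom  bias=-1
  edge (6, 18)→(0, 2): d=(-6,-16) top-left  bias=+0
  edge (0, 2)→(6, 8): d=(6,6) right/bottom  bias=-1
    (0,1)@(1, 3): e=[50,10,0] → ·  [on edge]
    (1,2)@(3, 5): e=[30,30,0] → ·  [on edge]
    (1,3)@(3, 7): e=[30,18,12] → #
    (2,3)@(5, 7): e=[10,50,0] → ·  [on edge]
    (1,4)@(3, 9): e=[30,6,24] → #
    (2,4)@(5, 9): e=[10,38,12] → #
    (3,4)@(7, 9): e=[-10,70,0] → ·  [on edge]
    (1,5)@(3, 11): e=[30,-6,36] → ·
    (2,5)@(5, 11): e=[10,26,24] → #
    (3,5)@(7, 11): e=[-10,58,12] → ·
    (2,6)@(5, 13): e=[10,14,36] → #
    (3,6)@(7, 13): e=[-10,46,24] → ·
  covered (6 px):
    · · · ·
    · · · ·
    · · · ·
    · # · ·
    · # # ·
    · · # ·
    · · # ·
    · · # ·
    · · · ·
    · · · ·

Final: [[1,3],[1,4],[2,4],[2,5],[2,6],[2,7]]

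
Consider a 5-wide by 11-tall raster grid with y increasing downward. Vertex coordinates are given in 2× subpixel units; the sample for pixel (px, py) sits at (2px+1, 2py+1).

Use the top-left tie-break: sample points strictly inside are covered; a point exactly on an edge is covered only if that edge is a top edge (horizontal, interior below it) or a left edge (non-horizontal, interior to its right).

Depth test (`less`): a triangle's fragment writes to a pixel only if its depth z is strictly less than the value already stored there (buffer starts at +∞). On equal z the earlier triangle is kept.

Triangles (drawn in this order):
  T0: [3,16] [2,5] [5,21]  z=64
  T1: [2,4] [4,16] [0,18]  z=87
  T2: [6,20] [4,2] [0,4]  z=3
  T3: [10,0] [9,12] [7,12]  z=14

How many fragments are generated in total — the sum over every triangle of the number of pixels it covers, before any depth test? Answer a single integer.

T0:
  2·area = 17
  edge (3, 16)→(2, 5): d=(-1,-11) top-left  bias=+0
  edge (2, 5)→(5, 21): d=(3,16) right/bottom  bias=-1
  edge (5, 21)→(3, 16): d=(-2,-5) top-left  bias=+0
    (0,5)@(1, 11): e=[-17,34,0] → .  [on edge]
    (1,5)@(3, 11): e=[5,2,10] → X
    (2,5)@(5, 11): e=[27,-30,20] → .
    (1,6)@(3, 13): e=[3,8,6] → X
    (2,6)@(5, 13): e=[25,-24,16] → .
    (1,7)@(3, 15): e=[1,14,2] → X
    (2,7)@(5, 15): e=[23,-18,12] → .
    (1,8)@(3, 17): e=[-1,20,-2] → .
    (2,10)@(5, 21): e=[17,0,0] → .  [on edge]
  covered (3 px):
    . . . . .
    . . . . .
    . . . . .
    . . . . .
    . . . . .
    . X . . .
    . X . . .
    . X . . .
    . . . . .
    . . . . .
    . . . . .
T1:
  2·area = 52
  edge (2, 4)→(4, 16): d=(2,12) right/bottom  bias=-1
  edge (4, 16)→(0, 18): d=(-4,2) right/bottom  bias=-1
  edge (0, 18)→(2, 4): d=(2,-14) top-left  bias=+0
    (0,5)@(1, 11): e=[26,26,0] → X  [on edge]
    (1,5)@(3, 11): e=[2,22,28] → X
    (2,5)@(5, 11): e=[-22,18,56] → .
    (0,6)@(1, 13): e=[30,18,4] → X
    (2,6)@(5, 13): e=[-18,10,60] → .
    (0,7)@(1, 15): e=[34,10,8] → X
    (2,7)@(5, 15): e=[-14,2,64] → .
    (0,8)@(1, 17): e=[38,2,12] → X
    (1,8)@(3, 17): e=[14,-2,40] → .
    (0,9)@(1, 19): e=[42,-6,16] → .
  covered (7 px):
    . . . . .
    . . . . .
    . . . . .
    . . . . .
    . . . . .
    X X . . .
    X X . . .
    X X . . .
    X . . . .
    . . . . .
    . . . . .
T2:
  2·area = 76  (B↔C swapped to make it positive)
  edge (6, 20)→(0, 4): d=(-6,-16) top-left  bias=+0
  edge (0, 4)→(4, 2): d=(4,-2) top-left  bias=+0
  edge (4, 2)→(6, 20): d=(2,18) right/bottom  bias=-1
    (1,1)@(3, 3): e=[54,2,20] → X
    (2,1)@(5, 3): e=[86,6,-16] → .
    (0,2)@(1, 5): e=[10,6,60] → X
    (2,2)@(5, 5): e=[74,14,-12] → .
    (0,3)@(1, 7): e=[-2,14,64] → .
    (1,3)@(3, 7): e=[30,18,28] → X
    (2,3)@(5, 7): e=[62,22,-8] → .
    (1,4)@(3, 9): e=[18,26,32] → X
    (2,4)@(5, 9): e=[50,30,-4] → .
    (1,5)@(3, 11): e=[6,34,36] → X
    (2,5)@(5, 11): e=[38,38,0] → .  [on edge]
    (1,6)@(3, 13): e=[-6,42,40] → .
  covered (9 px):
    . . . . .
    . X . . .
    X X . . .
    . X . . .
    . X . . .
    . X . . .
    . . X . .
    . . X . .
    . . X . .
    . . . . .
    . . . . .
T3:
  2·area = 24
  edge (10, 0)→(9, 12): d=(-1,12) right/bottom  bias=-1
  edge (9, 12)→(7, 12): d=(-2,0) right/bottom  bias=-1
  edge (7, 12)→(10, 0): d=(3,-12) top-left  bias=+0
    (4,2)@(9, 5): e=[7,14,3] → X
    (4,3)@(9, 7): e=[5,10,9] → X
    (4,4)@(9, 9): e=[3,6,15] → X
    (4,5)@(9, 11): e=[1,2,21] → X
    (4,6)@(9, 13): e=[-1,-2,27] → .
  covered (4 px):
    . . . . .
    . . . . .
    . . . . X
    . . . . X
    . . . . X
    . . . . X
    . . . . .
    . . . . .
    . . . . .
    . . . . .
    . . . . .

Answer: 23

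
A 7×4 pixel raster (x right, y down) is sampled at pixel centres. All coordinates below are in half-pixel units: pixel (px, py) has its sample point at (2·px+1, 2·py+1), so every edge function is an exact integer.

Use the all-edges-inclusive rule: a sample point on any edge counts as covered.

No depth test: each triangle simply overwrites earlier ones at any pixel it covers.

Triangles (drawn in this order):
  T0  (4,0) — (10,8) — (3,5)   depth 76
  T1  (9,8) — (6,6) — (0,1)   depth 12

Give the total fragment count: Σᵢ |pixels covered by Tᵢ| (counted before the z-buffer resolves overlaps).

T0:
  2·area = 38
  edge (4, 0)→(10, 8): d=(6,8) inclusive
  edge (10, 8)→(3, 5): d=(-7,-3) inclusive
  edge (3, 5)→(4, 0): d=(1,-5) inclusive
    (2,1)@(5, 3): e=[10,20,8] → #
    (3,1)@(7, 3): e=[-6,26,18] → ·
    (1,2)@(3, 5): e=[38,0,0] → #  [on edge]
    (3,2)@(7, 5): e=[6,12,20] → #
    (4,2)@(9, 5): e=[-10,18,30] → ·
    (1,3)@(3, 7): e=[50,-14,2] → ·
    (2,3)@(5, 7): e=[34,-8,12] → ·
    (3,3)@(7, 7): e=[18,-2,22] → ·
    (4,3)@(9, 7): e=[2,4,32] → #
    (5,3)@(11, 7): e=[-14,10,42] → ·
  covered (5 px):
    · · · · · · ·
    · · # · · · ·
    · # # # · · ·
    · · · · # · ·
T1:
  2·area = 3
  edge (9, 8)→(6, 6): d=(-3,-2) inclusive
  edge (6, 6)→(0, 1): d=(-6,-5) inclusive
  edge (0, 1)→(9, 8): d=(9,7) inclusive
    (2,2)@(5, 5): e=[1,1,1] → #
    (3,2)@(7, 5): e=[5,11,-13] → ·
    (2,3)@(5, 7): e=[-5,-11,19] → ·
  covered (1 px):
    · · · · · · ·
    · · · · · · ·
    · · # · · · ·
    · · · · · · ·

Final: 6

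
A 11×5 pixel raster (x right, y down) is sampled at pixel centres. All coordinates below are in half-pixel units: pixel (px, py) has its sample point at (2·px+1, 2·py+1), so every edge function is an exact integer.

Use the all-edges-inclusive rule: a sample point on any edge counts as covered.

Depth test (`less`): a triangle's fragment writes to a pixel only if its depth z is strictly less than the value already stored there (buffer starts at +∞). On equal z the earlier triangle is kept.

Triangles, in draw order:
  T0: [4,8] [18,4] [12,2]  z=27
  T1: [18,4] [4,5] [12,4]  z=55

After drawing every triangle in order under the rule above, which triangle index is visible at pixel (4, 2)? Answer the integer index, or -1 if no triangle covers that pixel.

T0:
  2·area = 52  (B↔C swapped to make it positive)
  edge (4, 8)→(12, 2): d=(8,-6) inclusive
  edge (12, 2)→(18, 4): d=(6,2) inclusive
  edge (18, 4)→(4, 8): d=(-14,4) inclusive
    (4,0)@(9, 1): e=[-26,0,78] → .  [on edge]
    (5,1)@(11, 3): e=[2,8,42] → X
    (6,1)@(13, 3): e=[14,4,34] → X
    (7,1)@(15, 3): e=[26,0,26] → X  [on edge]
    (8,1)@(17, 3): e=[38,-4,18] → .
    (4,2)@(9, 5): e=[6,24,22] → X
    (7,2)@(15, 5): e=[42,12,-2] → .
    (10,2)@(21, 5): e=[78,0,-26] → .  [on edge]
    (3,3)@(7, 7): e=[10,40,2] → X
    (4,3)@(9, 7): e=[22,36,-6] → .
    (5,3)@(11, 7): e=[34,32,-14] → .
    (6,3)@(13, 7): e=[46,28,-22] → .
  covered (7 px):
    . . . . . . . . . . .
    . . . . . X X X . . .
    . . . . X X X . . . .
    . . . X . . . . . . .
    . . . . . . . . . . .
T1:
  2·area = 6
  edge (18, 4)→(4, 5): d=(-14,1) inclusive
  edge (4, 5)→(12, 4): d=(8,-1) inclusive
  edge (12, 4)→(18, 4): d=(6,0) inclusive
  covered (0 px):
    . . . . . . . . . . .
    . . . . . . . . . . .
    . . . . . . . . . . .
    . . . . . . . . . . .
    . . . . . . . . . . .

Z-buffer (winner per pixel, '.' = empty):
  . . . . . . . . . . .
  . . . . . 0 0 0 . . .
  . . . . 0 0 0 . . . .
  . . . 0 . . . . . . .
  . . . . . . . . . . .

Final: 0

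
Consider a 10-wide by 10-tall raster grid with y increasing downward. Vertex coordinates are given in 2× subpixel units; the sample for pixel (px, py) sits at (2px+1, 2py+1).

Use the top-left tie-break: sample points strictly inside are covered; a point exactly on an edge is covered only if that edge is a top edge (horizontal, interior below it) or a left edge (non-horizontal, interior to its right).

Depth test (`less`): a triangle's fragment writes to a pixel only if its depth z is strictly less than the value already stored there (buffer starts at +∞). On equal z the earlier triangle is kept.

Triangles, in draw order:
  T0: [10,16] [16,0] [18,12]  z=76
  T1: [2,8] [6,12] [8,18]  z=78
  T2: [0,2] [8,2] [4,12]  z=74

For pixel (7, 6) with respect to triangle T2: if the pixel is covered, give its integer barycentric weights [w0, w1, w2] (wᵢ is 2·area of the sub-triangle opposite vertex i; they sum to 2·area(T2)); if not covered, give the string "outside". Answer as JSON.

T0:
  2·area = 104
  edge (10, 16)→(16, 0): d=(6,-16) top-left  bias=+0
  edge (16, 0)→(18, 12): d=(2,12) right/bottom  bias=-1
  edge (18, 12)→(10, 16): d=(-8,4) right/bottom  bias=-1
    (7,1)@(15, 3): e=[2,18,84] → #
    (8,1)@(17, 3): e=[34,-6,76] → ·
    (7,2)@(15, 5): e=[14,22,68] → #
    (8,2)@(17, 5): e=[46,-2,60] → ·
    (7,3)@(15, 7): e=[26,26,52] → #
    (8,3)@(17, 7): e=[58,2,44] → #
    (9,3)@(19, 7): e=[90,-22,36] → ·
    (6,4)@(13, 9): e=[6,54,44] → #
    (9,4)@(19, 9): e=[102,-18,20] → ·
    (6,5)@(13, 11): e=[18,58,28] → #
    (9,5)@(19, 11): e=[114,-14,4] → ·
    (6,6)@(13, 13): e=[30,62,12] → #
  covered (13 px):
    · · · · · · · · · ·
    · · · · · · · # · ·
    · · · · · · · # · ·
    · · · · · · · # # ·
    · · · · · · # # # ·
    · · · · · · # # # ·
    · · · · · · # # · ·
    · · · · · # · · · ·
    · · · · · · · · · ·
    · · · · · · · · · ·
T1:
  2·area = 16
  edge (2, 8)→(6, 12): d=(4,4) right/bottom  bias=-1
  edge (6, 12)→(8, 18): d=(2,6) right/bottom  bias=-1
  edge (8, 18)→(2, 8): d=(-6,-10) top-left  bias=+0
    (1,1)@(3, 3): e=[-24,0,40] → ·  [on edge]
    (0,3)@(1, 7): e=[0,20,-4] → ·  [on edge]
    (1,4)@(3, 9): e=[0,12,4] → ·  [on edge]
    (2,4)@(5, 9): e=[-8,0,24] → ·  [on edge]
    (2,5)@(5, 11): e=[0,4,12] → ·  [on edge]
    (2,6)@(5, 13): e=[8,8,0] → #  [on edge]
    (3,6)@(7, 13): e=[0,-4,20] → ·  [on edge]
    (2,7)@(5, 15): e=[16,12,-12] → ·
    (3,7)@(7, 15): e=[8,0,8] → ·  [on edge]
    (4,7)@(9, 15): e=[0,-12,28] → ·  [on edge]
    (5,8)@(11, 17): e=[0,-20,36] → ·  [on edge]
    (6,9)@(13, 19): e=[0,-28,44] → ·  [on edge]
  covered (1 px):
    · · · · · · · · · ·
    · · · · · · · · · ·
    · · · · · · · · · ·
    · · · · · · · · · ·
    · · · · · · · · · ·
    · · · · · · · · · ·
    · · # · · · · · · ·
    · · · · · · · · · ·
    · · · · · · · · · ·
    · · · · · · · · · ·
T2:
  2·area = 80
  edge (0, 2)→(8, 2): d=(8,0) top-left  bias=+0
  edge (8, 2)→(4, 12): d=(-4,10) right/bottom  bias=-1
  edge (4, 12)→(0, 2): d=(-4,-10) top-left  bias=+0
    (0,1)@(1, 3): e=[8,66,6] → #
    (1,1)@(3, 3): e=[8,46,26] → #
    (2,1)@(5, 3): e=[8,26,46] → #
    (3,1)@(7, 3): e=[8,6,66] → #
    (4,1)@(9, 3): e=[8,-14,86] → ·
    (0,2)@(1, 5): e=[24,58,-2] → ·
    (1,2)@(3, 5): e=[24,38,18] → #
    (3,2)@(7, 5): e=[24,-2,58] → ·
    (1,3)@(3, 7): e=[40,30,10] → #
    (3,3)@(7, 7): e=[40,-10,50] → ·
    (1,4)@(3, 9): e=[56,22,2] → #
    (3,4)@(7, 9): e=[56,-18,42] → ·
  covered (10 px):
    · · · · · · · · · ·
    # # # # · · · · · ·
    · # # · · · · · · ·
    · # # · · · · · · ·
    · # # · · · · · · ·
    · · · · · · · · · ·
    · · · · · · · · · ·
    · · · · · · · · · ·
    · · · · · · · · · ·
    · · · · · · · · · ·

Final: "outside"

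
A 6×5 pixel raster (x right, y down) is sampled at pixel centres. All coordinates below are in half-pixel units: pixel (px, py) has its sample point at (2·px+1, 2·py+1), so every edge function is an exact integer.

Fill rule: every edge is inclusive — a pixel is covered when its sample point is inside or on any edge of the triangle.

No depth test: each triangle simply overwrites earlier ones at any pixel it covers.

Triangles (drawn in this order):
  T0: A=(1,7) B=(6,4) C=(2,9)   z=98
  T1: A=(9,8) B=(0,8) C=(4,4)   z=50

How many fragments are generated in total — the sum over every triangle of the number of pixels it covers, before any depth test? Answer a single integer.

T0:
  2·area = 13
  edge (1, 7)→(6, 4): d=(5,-3) inclusive
  edge (6, 4)→(2, 9): d=(-4,5) inclusive
  edge (2, 9)→(1, 7): d=(-1,-2) inclusive
    (5,0)@(11, 1): e=[0,-13,26] → ·  [on edge]
    (2,2)@(5, 5): e=[2,1,10] → █
    (3,2)@(7, 5): e=[8,-9,14] → ·
    (0,3)@(1, 7): e=[0,13,0] → █  [on edge]
    (1,3)@(3, 7): e=[6,3,4] → █
    (2,3)@(5, 7): e=[12,-7,8] → ·
    (0,4)@(1, 9): e=[10,5,-2] → ·
    (1,4)@(3, 9): e=[16,-5,2] → ·
  covered (3 px):
    · · · · · ·
    · · · · · ·
    · · █ · · ·
    █ █ · · · ·
    · · · · · ·
T1:
  2·area = 36
  edge (9, 8)→(0, 8): d=(-9,0) inclusive
  edge (0, 8)→(4, 4): d=(4,-4) inclusive
  edge (4, 4)→(9, 8): d=(5,4) inclusive
    (3,0)@(7, 1): e=[63,0,-27] → ·  [on edge]
    (2,1)@(5, 3): e=[45,0,-9] → ·  [on edge]
    (1,2)@(3, 5): e=[27,0,9] → █  [on edge]
    (2,2)@(5, 5): e=[27,8,1] → █
    (3,2)@(7, 5): e=[27,16,-7] → ·
    (0,3)@(1, 7): e=[9,0,27] → █  [on edge]
    (3,3)@(7, 7): e=[9,24,3] → █
    (4,3)@(9, 7): e=[9,32,-5] → ·
    (0,4)@(1, 9): e=[-9,8,37] → ·
    (1,4)@(3, 9): e=[-9,16,29] → ·
    (2,4)@(5, 9): e=[-9,24,21] → ·
    (3,4)@(7, 9): e=[-9,32,13] → ·
  covered (6 px):
    · · · · · ·
    · · · · · ·
    · █ █ · · ·
    █ █ █ █ · ·
    · · · · · ·

Final: 9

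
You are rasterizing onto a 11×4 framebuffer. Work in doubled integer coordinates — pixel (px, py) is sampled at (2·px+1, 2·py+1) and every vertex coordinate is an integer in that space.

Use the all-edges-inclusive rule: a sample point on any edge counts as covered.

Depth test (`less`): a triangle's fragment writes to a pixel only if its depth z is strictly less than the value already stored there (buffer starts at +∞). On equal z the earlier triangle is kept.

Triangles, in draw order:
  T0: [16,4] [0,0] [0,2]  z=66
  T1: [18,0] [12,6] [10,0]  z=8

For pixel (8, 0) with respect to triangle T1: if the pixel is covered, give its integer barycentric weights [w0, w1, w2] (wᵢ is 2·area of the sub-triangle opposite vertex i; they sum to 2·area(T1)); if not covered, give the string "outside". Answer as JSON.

T0:
  2·area = 32  (B↔C swapped to make it positive)
  edge (16, 4)→(0, 2): d=(-16,-2) inclusive
  edge (0, 2)→(0, 0): d=(0,-2) inclusive
  edge (0, 0)→(16, 4): d=(16,4) inclusive
    (0,0)@(1, 1): e=[18,2,12] → █
    (1,0)@(3, 1): e=[22,6,4] → █
    (2,0)@(5, 1): e=[26,10,-4] → ·
    (0,1)@(1, 3): e=[-14,2,44] → ·
    (1,1)@(3, 3): e=[-10,6,36] → ·
    (4,1)@(9, 3): e=[2,18,12] → █
    (5,1)@(11, 3): e=[6,22,4] → █
    (6,1)@(13, 3): e=[10,26,-4] → ·
    (4,2)@(9, 5): e=[-30,18,44] → ·
    (5,2)@(11, 5): e=[-26,22,36] → ·
  covered (4 px):
    █ █ · · · · · · · · ·
    · · · · █ █ · · · · ·
    · · · · · · · · · · ·
    · · · · · · · · · · ·
T1:
  2·area = 48
  edge (18, 0)→(12, 6): d=(-6,6) inclusive
  edge (12, 6)→(10, 0): d=(-2,-6) inclusive
  edge (10, 0)→(18, 0): d=(8,0) inclusive
    (5,0)@(11, 1): e=[36,4,8] → █
    (6,0)@(13, 1): e=[24,16,8] → █
    (7,0)@(15, 1): e=[12,28,8] → █
    (8,0)@(17, 1): e=[0,40,8] → █  [on edge]
    (9,0)@(19, 1): e=[-12,52,8] → ·
    (5,1)@(11, 3): e=[24,0,24] → █  [on edge]
    (7,1)@(15, 3): e=[0,24,24] → █  [on edge]
    (8,1)@(17, 3): e=[-12,36,24] → ·
    (5,2)@(11, 5): e=[12,-4,40] → ·
    (6,2)@(13, 5): e=[0,8,40] → █  [on edge]
    (7,2)@(15, 5): e=[-12,20,40] → ·
    (5,3)@(11, 7): e=[0,-8,56] → ·  [on edge]
  covered (8 px):
    · · · · · █ █ █ █ · ·
    · · · · · █ █ █ · · ·
    · · · · · · █ · · · ·
    · · · · · · · · · · ·

Answer: [40,8,0]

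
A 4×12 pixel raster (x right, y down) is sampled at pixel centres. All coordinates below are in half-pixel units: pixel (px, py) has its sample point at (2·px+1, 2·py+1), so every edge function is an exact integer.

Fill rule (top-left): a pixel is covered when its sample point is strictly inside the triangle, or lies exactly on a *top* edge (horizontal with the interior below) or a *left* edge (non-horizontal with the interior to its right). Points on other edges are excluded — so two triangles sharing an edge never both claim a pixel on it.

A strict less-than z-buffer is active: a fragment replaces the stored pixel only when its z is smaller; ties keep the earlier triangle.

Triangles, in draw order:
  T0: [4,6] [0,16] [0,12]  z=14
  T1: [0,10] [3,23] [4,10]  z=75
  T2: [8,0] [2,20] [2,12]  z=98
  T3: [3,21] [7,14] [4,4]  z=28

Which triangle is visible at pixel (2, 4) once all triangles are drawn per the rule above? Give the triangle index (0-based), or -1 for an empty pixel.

T0:
  2·area = 16
  edge (4, 6)→(0, 16): d=(-4,10) right/bottom  bias=-1
  edge (0, 16)→(0, 12): d=(0,-4) top-left  bias=+0
  edge (0, 12)→(4, 6): d=(4,-6) top-left  bias=+0
    (0,5)@(1, 11): e=[10,4,2] → #
    (1,5)@(3, 11): e=[-10,12,14] → ·
    (0,6)@(1, 13): e=[2,4,10] → #
    (1,6)@(3, 13): e=[-18,12,22] → ·
    (0,7)@(1, 15): e=[-6,4,18] → ·
  covered (2 px):
    · · · ·
    · · · ·
    · · · ·
    · · · ·
    · · · ·
    # · · ·
    # · · ·
    · · · ·
    · · · ·
    · · · ·
    · · · ·
    · · · ·
T1:
  2·area = 52  (B↔C swapped to make it positive)
  edge (0, 10)→(4, 10): d=(4,0) top-left  bias=+0
  edge (4, 10)→(3, 23): d=(-1,13) right/bottom  bias=-1
  edge (3, 23)→(0, 10): d=(-3,-13) top-left  bias=+0
    (0,5)@(1, 11): e=[4,38,10] → #
    (1,5)@(3, 11): e=[4,12,36] → #
    (2,5)@(5, 11): e=[4,-14,62] → ·
    (0,6)@(1, 13): e=[12,36,4] → #
    (2,6)@(5, 13): e=[12,-16,56] → ·
    (0,7)@(1, 15): e=[20,34,-2] → ·
    (1,7)@(3, 15): e=[20,8,24] → #
    (2,7)@(5, 15): e=[20,-18,50] → ·
    (1,8)@(3, 17): e=[28,6,18] → #
    (2,8)@(5, 17): e=[28,-20,44] → ·
    (1,9)@(3, 19): e=[36,4,12] → #
    (2,9)@(5, 19): e=[36,-22,38] → ·
    (1,11)@(3, 23): e=[52,0,0] → ·  [on edge]
  covered (8 px):
    · · · ·
    · · · ·
    · · · ·
    · · · ·
    · · · ·
    # # · ·
    # # · ·
    · # · ·
    · # · ·
    · # · ·
    · # · ·
    · · · ·
T2:
  2·area = 48
  edge (8, 0)→(2, 20): d=(-6,20) right/bottom  bias=-1
  edge (2, 20)→(2, 12): d=(0,-8) top-left  bias=+0
  edge (2, 12)→(8, 0): d=(6,-12) top-left  bias=+0
    (3,1)@(7, 3): e=[2,40,6] → #
    (3,2)@(7, 5): e=[-10,40,18] → ·
    (2,3)@(5, 7): e=[18,24,6] → #
    (3,3)@(7, 7): e=[-22,40,30] → ·
    (2,4)@(5, 9): e=[6,24,18] → #
    (3,4)@(7, 9): e=[-34,40,42] → ·
    (1,5)@(3, 11): e=[34,8,6] → #
    (2,5)@(5, 11): e=[-6,24,30] → ·
    (1,6)@(3, 13): e=[22,8,18] → #
    (2,6)@(5, 13): e=[-18,24,42] → ·
    (1,7)@(3, 15): e=[10,8,30] → #
    (2,7)@(5, 15): e=[-30,24,54] → ·
  covered (6 px):
    · · · ·
    · · · #
    · · · ·
    · · # ·
    · · # ·
    · # · ·
    · # · ·
    · # · ·
    · · · ·
    · · · ·
    · · · ·
    · · · ·
T3:
  2·area = 61  (B↔C swapped to make it positive)
  edge (3, 21)→(4, 4): d=(1,-17) top-left  bias=+0
  edge (4, 4)→(7, 14): d=(3,10) right/bottom  bias=-1
  edge (7, 14)→(3, 21): d=(-4,7) right/bottom  bias=-1
    (2,4)@(5, 9): e=[22,5,34] → #
    (3,4)@(7, 9): e=[56,-15,20] → ·
    (2,5)@(5, 11): e=[24,11,26] → #
    (3,5)@(7, 11): e=[58,-9,12] → ·
    (2,6)@(5, 13): e=[26,17,18] → #
    (3,6)@(7, 13): e=[60,-3,4] → ·
    (2,7)@(5, 15): e=[28,23,10] → #
    (3,7)@(7, 15): e=[62,3,-4] → ·
    (2,8)@(5, 17): e=[30,29,2] → #
    (3,8)@(7, 17): e=[64,9,-12] → ·
    (2,9)@(5, 19): e=[32,35,-6] → ·
    (1,10)@(3, 21): e=[0,61,0] → ·  [on edge]
  covered (5 px):
    · · · ·
    · · · ·
    · · · ·
    · · · ·
    · · # ·
    · · # ·
    · · # ·
    · · # ·
    · · # ·
    · · · ·
    · · · ·
    · · · ·

Z-buffer (winner per pixel, '.' = empty):
  . . . .
  . . . 2
  . . . .
  . . 2 .
  . . 3 .
  0 1 3 .
  0 1 3 .
  . 1 3 .
  . 1 3 .
  . 1 . .
  . 1 . .
  . . . .

Final: 3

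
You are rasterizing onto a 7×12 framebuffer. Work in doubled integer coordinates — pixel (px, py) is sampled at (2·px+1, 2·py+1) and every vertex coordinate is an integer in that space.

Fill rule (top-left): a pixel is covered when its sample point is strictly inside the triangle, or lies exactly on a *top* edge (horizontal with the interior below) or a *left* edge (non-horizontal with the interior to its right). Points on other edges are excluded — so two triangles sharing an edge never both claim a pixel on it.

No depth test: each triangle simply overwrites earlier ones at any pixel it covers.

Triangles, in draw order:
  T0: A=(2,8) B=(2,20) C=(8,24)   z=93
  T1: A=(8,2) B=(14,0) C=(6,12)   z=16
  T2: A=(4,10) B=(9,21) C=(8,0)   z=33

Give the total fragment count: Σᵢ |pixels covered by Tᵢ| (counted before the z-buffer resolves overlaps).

T0:
  2·area = 72  (B↔C swapped to make it positive)
  edge (2, 8)→(8, 24): d=(6,16) right/bottom  bias=-1
  edge (8, 24)→(2, 20): d=(-6,-4) top-left  bias=+0
  edge (2, 20)→(2, 8): d=(0,-12) top-left  bias=+0
    (1,5)@(3, 11): e=[2,58,12] → █
    (2,5)@(5, 11): e=[-30,66,36] → ·
    (1,6)@(3, 13): e=[14,46,12] → █
    (2,6)@(5, 13): e=[-18,54,36] → ·
    (1,7)@(3, 15): e=[26,34,12] → █
    (2,7)@(5, 15): e=[-6,42,36] → ·
    (1,8)@(3, 17): e=[38,22,12] → █
    (2,8)@(5, 17): e=[6,30,36] → █
    (3,8)@(7, 17): e=[-26,38,60] → ·
    (1,9)@(3, 19): e=[50,10,12] → █
    (3,9)@(7, 19): e=[-14,26,60] → ·
    (1,10)@(3, 21): e=[62,-2,12] → ·
  covered (9 px):
    · · · · · · ·
    · · · · · · ·
    · · · · · · ·
    · · · · · · ·
    · · · · · · ·
    · █ · · · · ·
    · █ · · · · ·
    · █ · · · · ·
    · █ █ · · · ·
    · █ █ · · · ·
    · · █ · · · ·
    · · · █ · · ·
T1:
  2·area = 56
  edge (8, 2)→(14, 0): d=(6,-2) top-left  bias=+0
  edge (14, 0)→(6, 12): d=(-8,12) right/bottom  bias=-1
  edge (6, 12)→(8, 2): d=(2,-10) top-left  bias=+0
    (5,0)@(11, 1): e=[0,28,28] → █  [on edge]
    (6,0)@(13, 1): e=[4,4,48] → █
    (2,1)@(5, 3): e=[0,84,-28] → ·  [on edge]
    (4,1)@(9, 3): e=[8,36,12] → █
    (6,1)@(13, 3): e=[16,-12,52] → ·
    (4,2)@(9, 5): e=[20,20,16] → █
    (5,2)@(11, 5): e=[24,-4,36] → ·
    (3,3)@(7, 7): e=[28,28,0] → █  [on edge]
    (5,3)@(11, 7): e=[36,-20,40] → ·
    (3,4)@(7, 9): e=[40,12,4] → █
    (4,4)@(9, 9): e=[44,-12,24] → ·
    (3,5)@(7, 11): e=[52,-4,8] → ·
    (2,8)@(5, 17): e=[84,-28,0] → ·  [on edge]
  covered (8 px):
    · · · · · █ █
    · · · · █ █ ·
    · · · · █ · ·
    · · · █ █ · ·
    · · · █ · · ·
    · · · · · · ·
    · · · · · · ·
    · · · · · · ·
    · · · · · · ·
    · · · · · · ·
    · · · · · · ·
    · · · · · · ·
T2:
  2·area = 94  (B↔C swapped to make it positive)
  edge (4, 10)→(8, 0): d=(4,-10) top-left  bias=+0
  edge (8, 0)→(9, 21): d=(1,21) right/bottom  bias=-1
  edge (9, 21)→(4, 10): d=(-5,-11) top-left  bias=+0
    (3,1)@(7, 3): e=[2,24,68] → █
    (4,1)@(9, 3): e=[22,-18,90] → ·
    (3,2)@(7, 5): e=[10,26,58] → █
    (4,2)@(9, 5): e=[30,-16,80] → ·
    (3,3)@(7, 7): e=[18,28,48] → █
    (4,3)@(9, 7): e=[38,-14,70] → ·
    (2,4)@(5, 9): e=[6,72,16] → █
    (4,4)@(9, 9): e=[46,-12,60] → ·
    (2,5)@(5, 11): e=[14,74,6] → █
    (4,5)@(9, 11): e=[54,-10,50] → ·
    (2,6)@(5, 13): e=[22,76,-4] → ·
    (3,6)@(7, 13): e=[42,34,18] → █
    (4,10)@(9, 21): e=[94,0,0] → ·  [on edge]
  covered (9 px):
    · · · · · · ·
    · · · █ · · ·
    · · · █ · · ·
    · · · █ · · ·
    · · █ █ · · ·
    · · █ █ · · ·
    · · · █ · · ·
    · · · █ · · ·
    · · · · · · ·
    · · · · · · ·
    · · · · · · ·
    · · · · · · ·

Answer: 26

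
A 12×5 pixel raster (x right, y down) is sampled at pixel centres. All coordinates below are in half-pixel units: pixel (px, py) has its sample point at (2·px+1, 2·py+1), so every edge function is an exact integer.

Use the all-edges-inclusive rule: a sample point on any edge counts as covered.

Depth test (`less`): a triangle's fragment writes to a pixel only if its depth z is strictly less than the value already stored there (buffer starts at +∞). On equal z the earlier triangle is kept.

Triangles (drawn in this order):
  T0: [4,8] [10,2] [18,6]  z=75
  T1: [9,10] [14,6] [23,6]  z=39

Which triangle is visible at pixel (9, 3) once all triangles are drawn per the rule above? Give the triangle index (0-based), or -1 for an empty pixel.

T0:
  2·area = 72
  edge (4, 8)→(10, 2): d=(6,-6) inclusive
  edge (10, 2)→(18, 6): d=(8,4) inclusive
  edge (18, 6)→(4, 8): d=(-14,2) inclusive
    (5,0)@(11, 1): e=[0,-12,84] → .  [on edge]
    (4,1)@(9, 3): e=[0,12,60] → X  [on edge]
    (5,1)@(11, 3): e=[12,4,56] → X
    (6,1)@(13, 3): e=[24,-4,52] → .
    (3,2)@(7, 5): e=[0,36,36] → X  [on edge]
    (6,2)@(13, 5): e=[36,12,24] → X
    (7,2)@(15, 5): e=[48,4,20] → X
    (8,2)@(17, 5): e=[60,-4,16] → .
    (2,3)@(5, 7): e=[0,60,12] → X  [on edge]
    (5,3)@(11, 7): e=[36,36,0] → X  [on edge]
    (6,3)@(13, 7): e=[48,28,-4] → .
    (7,3)@(15, 7): e=[60,20,-8] → .
    (1,4)@(3, 9): e=[0,84,-12] → .  [on edge]
  covered (11 px):
    . . . . . . . . . . . .
    . . . . X X . . . . . .
    . . . X X X X X . . . .
    . . X X X X . . . . . .
    . . . . . . . . . . . .
T1:
  2·area = 36
  edge (9, 10)→(14, 6): d=(5,-4) inclusive
  edge (14, 6)→(23, 6): d=(9,0) inclusive
  edge (23, 6)→(9, 10): d=(-14,4) inclusive
    (6,3)@(13, 7): e=[1,9,26] → X
    (7,3)@(15, 7): e=[9,9,18] → X
    (8,3)@(17, 7): e=[17,9,10] → X
    (9,3)@(19, 7): e=[25,9,2] → X
    (10,3)@(21, 7): e=[33,9,-6] → .
    (5,4)@(11, 9): e=[3,27,6] → X
    (6,4)@(13, 9): e=[11,27,-2] → .
    (7,4)@(15, 9): e=[19,27,-10] → .
    (8,4)@(17, 9): e=[27,27,-18] → .
    (9,4)@(19, 9): e=[35,27,-26] → .
  covered (5 px):
    . . . . . . . . . . . .
    . . . . . . . . . . . .
    . . . . . . . . . . . .
    . . . . . . X X X X . .
    . . . . . X . . . . . .

Z-buffer (winner per pixel, '.' = empty):
  . . . . . . . . . . . .
  . . . . 0 0 . . . . . .
  . . . 0 0 0 0 0 . . . .
  . . 0 0 0 0 1 1 1 1 . .
  . . . . . 1 . . . . . .

Result: 1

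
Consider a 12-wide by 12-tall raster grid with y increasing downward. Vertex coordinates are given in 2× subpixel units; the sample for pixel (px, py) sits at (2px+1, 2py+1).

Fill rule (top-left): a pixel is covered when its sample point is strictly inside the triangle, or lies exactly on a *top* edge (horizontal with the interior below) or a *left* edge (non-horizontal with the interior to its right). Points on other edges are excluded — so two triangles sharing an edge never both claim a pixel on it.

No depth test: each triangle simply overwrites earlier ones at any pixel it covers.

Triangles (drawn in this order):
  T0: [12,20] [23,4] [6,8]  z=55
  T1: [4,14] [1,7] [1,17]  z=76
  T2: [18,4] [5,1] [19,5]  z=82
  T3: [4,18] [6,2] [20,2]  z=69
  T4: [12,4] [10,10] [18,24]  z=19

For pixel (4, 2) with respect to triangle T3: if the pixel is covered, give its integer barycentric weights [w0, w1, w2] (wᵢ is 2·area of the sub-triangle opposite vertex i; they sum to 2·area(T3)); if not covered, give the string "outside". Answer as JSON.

T0:
  2·area = 228  (B↔C swapped to make it positive)
  edge (12, 20)→(6, 8): d=(-6,-12) top-left  bias=+0
  edge (6, 8)→(23, 4): d=(17,-4) top-left  bias=+0
  edge (23, 4)→(12, 20): d=(-11,16) right/bottom  bias=-1
    (9,2)@(19, 5): e=[174,1,53] → #
    (10,2)@(21, 5): e=[198,9,21] → #
    (11,2)@(23, 5): e=[222,17,-11] → ·
    (5,3)@(11, 7): e=[66,3,159] → #
    (6,3)@(13, 7): e=[90,11,127] → #
    (7,3)@(15, 7): e=[114,19,95] → #
    (8,3)@(17, 7): e=[138,27,63] → #
    (10,3)@(21, 7): e=[186,43,-1] → ·
    (3,4)@(7, 9): e=[6,21,201] → #
    (4,4)@(9, 9): e=[30,29,169] → #
    (10,4)@(21, 9): e=[174,77,-23] → ·
    (3,5)@(7, 11): e=[-6,55,179] → ·
  covered (28 px):
    · · · · · · · · · · · ·
    · · · · · · · · · · · ·
    · · · · · · · · · # # ·
    · · · · · # # # # # · ·
    · · · # # # # # # # · ·
    · · · · # # # # # · · ·
    · · · · # # # # · · · ·
    · · · · · # # # · · · ·
    · · · · · # # · · · · ·
    · · · · · · · · · · · ·
    · · · · · · · · · · · ·
    · · · · · · · · · · · ·
T1:
  2·area = 30  (B↔C swapped to make it positive)
  edge (4, 14)→(1, 17): d=(-3,3) right/bottom  bias=-1
  edge (1, 17)→(1, 7): d=(0,-10) top-left  bias=+0
  edge (1, 7)→(4, 14): d=(3,7) right/bottom  bias=-1
    (0,0)@(1, 1): e=[48,0,-18] → ·  [on edge]
    (8,0)@(17, 1): e=[0,160,-130] → ·  [on edge]
    (0,1)@(1, 3): e=[42,0,-12] → ·  [on edge]
    (7,1)@(15, 3): e=[0,140,-110] → ·  [on edge]
    (0,2)@(1, 5): e=[36,0,-6] → ·  [on edge]
    (6,2)@(13, 5): e=[0,120,-90] → ·  [on edge]
    (0,3)@(1, 7): e=[30,0,0] → ·  [on edge]
    (5,3)@(11, 7): e=[0,100,-70] → ·  [on edge]
    (0,4)@(1, 9): e=[24,0,6] → #  [on edge]
    (1,4)@(3, 9): e=[18,20,-8] → ·
    (4,4)@(9, 9): e=[0,80,-50] → ·  [on edge]
    (0,5)@(1, 11): e=[18,0,12] → #  [on edge]
    (3,5)@(7, 11): e=[0,60,-30] → ·  [on edge]
    (0,6)@(1, 13): e=[12,0,18] → #  [on edge]
    (2,6)@(5, 13): e=[0,40,-10] → ·  [on edge]
    (0,7)@(1, 15): e=[6,0,24] → #  [on edge]
    (1,7)@(3, 15): e=[0,20,10] → ·  [on edge]
    (0,8)@(1, 17): e=[0,0,30] → ·  [on edge]
    (0,9)@(1, 19): e=[-6,0,36] → ·  [on edge]
    (0,10)@(1, 21): e=[-12,0,42] → ·  [on edge]
    (3,10)@(7, 21): e=[-30,60,0] → ·  [on edge]
    (0,11)@(1, 23): e=[-18,0,48] → ·  [on edge]
  covered (5 px):
    · · · · · · · · · · · ·
    · · · · · · · · · · · ·
    · · · · · · · · · · · ·
    · · · · · · · · · · · ·
    # · · · · · · · · · · ·
    # · · · · · · · · · · ·
    # # · · · · · · · · · ·
    # · · · · · · · · · · ·
    · · · · · · · · · · · ·
    · · · · · · · · · · · ·
    · · · · · · · · · · · ·
    · · · · · · · · · · · ·
T2:
  2·area = 10  (B↔C swapped to make it positive)
  edge (18, 4)→(19, 5): d=(1,1) right/bottom  bias=-1
  edge (19, 5)→(5, 1): d=(-14,-4) top-left  bias=+0
  edge (5, 1)→(18, 4): d=(13,3) right/bottom  bias=-1
    (2,0)@(5, 1): e=[10,0,0] → ·  [on edge]
    (7,0)@(15, 1): e=[0,40,-30] → ·  [on edge]
    (6,1)@(13, 3): e=[4,4,2] → #
    (7,1)@(15, 3): e=[2,12,-4] → ·
    (8,1)@(17, 3): e=[0,20,-10] → ·  [on edge]
    (6,2)@(13, 5): e=[6,-24,28] → ·
    (9,2)@(19, 5): e=[0,0,10] → ·  [on edge]
    (10,3)@(21, 7): e=[0,-20,30] → ·  [on edge]
    (11,4)@(23, 9): e=[0,-40,50] → ·  [on edge]
  covered (1 px):
    · · · · · · · · · · · ·
    · · · · · · # · · · · ·
    · · · · · · · · · · · ·
    · · · · · · · · · · · ·
    · · · · · · · · · · · ·
    · · · · · · · · · · · ·
    · · · · · · · · · · · ·
    · · · · · · · · · · · ·
    · · · · · · · · · · · ·
    · · · · · · · · · · · ·
    · · · · · · · · · · · ·
    · · · · · · · · · · · ·
T3:
  2·area = 224
  edge (4, 18)→(6, 2): d=(2,-16) top-left  bias=+0
  edge (6, 2)→(20, 2): d=(14,0) top-left  bias=+0
  edge (20, 2)→(4, 18): d=(-16,16) right/bottom  bias=-1
    (10,0)@(21, 1): e=[238,-14,0] → ·  [on edge]
    (3,1)@(7, 3): e=[18,14,192] → #
    (4,1)@(9, 3): e=[50,14,160] → #
    (5,1)@(11, 3): e=[82,14,128] → #
    (6,1)@(13, 3): e=[114,14,96] → #
    (7,1)@(15, 3): e=[146,14,64] → #
    (8,1)@(17, 3): e=[178,14,32] → #
    (9,1)@(19, 3): e=[210,14,0] → ·  [on edge]
    (3,2)@(7, 5): e=[22,42,160] → #
    (8,2)@(17, 5): e=[182,42,0] → ·  [on edge]
    (3,3)@(7, 7): e=[26,70,128] → #
    (7,3)@(15, 7): e=[154,70,0] → ·  [on edge]
    (6,4)@(13, 9): e=[126,98,0] → ·  [on edge]
    (5,5)@(11, 11): e=[98,126,0] → ·  [on edge]
    (4,6)@(9, 13): e=[70,154,0] → ·  [on edge]
    (3,7)@(7, 15): e=[42,182,0] → ·  [on edge]
    (2,8)@(5, 17): e=[14,210,0] → ·  [on edge]
    (1,9)@(3, 19): e=[-14,238,0] → ·  [on edge]
    (0,10)@(1, 21): e=[-42,266,0] → ·  [on edge]
  covered (24 px):
    · · · · · · · · · · · ·
    · · · # # # # # # · · ·
    · · · # # # # # · · · ·
    · · · # # # # · · · · ·
    · · · # # # · · · · · ·
    · · # # # · · · · · · ·
    · · # # · · · · · · · ·
    · · # · · · · · · · · ·
    · · · · · · · · · · · ·
    · · · · · · · · · · · ·
    · · · · · · · · · · · ·
    · · · · · · · · · · · ·
T4:
  2·area = 76  (B↔C swapped to make it positive)
  edge (12, 4)→(18, 24): d=(6,20) right/bottom  bias=-1
  edge (18, 24)→(10, 10): d=(-8,-14) top-left  bias=+0
  edge (10, 10)→(12, 4): d=(2,-6) top-left  bias=+0
    (6,0)@(13, 1): e=[-38,114,0] → ·  [on edge]
    (5,3)@(11, 7): e=[38,38,0] → #  [on edge]
    (6,3)@(13, 7): e=[-2,66,12] → ·
    (5,4)@(11, 9): e=[50,22,4] → #
    (6,4)@(13, 9): e=[10,50,16] → #
    (7,4)@(15, 9): e=[-30,78,28] → ·
    (5,5)@(11, 11): e=[62,6,8] → #
    (7,5)@(15, 11): e=[-18,62,32] → ·
    (4,6)@(9, 13): e=[114,-38,0] → ·  [on edge]
    (5,6)@(11, 13): e=[74,-10,12] → ·
    (6,6)@(13, 13): e=[34,18,24] → #
    (7,6)@(15, 13): e=[-6,46,36] → ·
    (3,9)@(7, 19): e=[190,-114,0] → ·  [on edge]
  covered (10 px):
    · · · · · · · · · · · ·
    · · · · · · · · · · · ·
    · · · · · · · · · · · ·
    · · · · · # · · · · · ·
    · · · · · # # · · · · ·
    · · · · · # # · · · · ·
    · · · · · · # · · · · ·
    · · · · · · # # · · · ·
    · · · · · · · # · · · ·
    · · · · · · · · · · · ·
    · · · · · · · · # · · ·
    · · · · · · · · · · · ·

Result: [42,128,54]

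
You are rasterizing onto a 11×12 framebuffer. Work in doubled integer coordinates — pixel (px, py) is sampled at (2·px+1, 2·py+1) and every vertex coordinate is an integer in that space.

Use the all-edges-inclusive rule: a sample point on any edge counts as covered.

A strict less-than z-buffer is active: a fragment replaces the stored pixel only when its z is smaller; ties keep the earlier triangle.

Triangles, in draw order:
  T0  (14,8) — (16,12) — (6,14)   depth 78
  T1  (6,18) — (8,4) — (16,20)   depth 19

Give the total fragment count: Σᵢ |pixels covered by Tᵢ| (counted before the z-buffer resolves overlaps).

T0:
  2·area = 44
  edge (14, 8)→(16, 12): d=(2,4) inclusive
  edge (16, 12)→(6, 14): d=(-10,2) inclusive
  edge (6, 14)→(14, 8): d=(8,-6) inclusive
    (6,4)@(13, 9): e=[6,36,2] → █
    (7,4)@(15, 9): e=[-2,32,14] → ·
    (5,5)@(11, 11): e=[18,20,6] → █
    (7,5)@(15, 11): e=[2,12,30] → █
    (8,5)@(17, 11): e=[-6,8,42] → ·
    (10,5)@(21, 11): e=[-22,0,66] → ·  [on edge]
    (4,6)@(9, 13): e=[30,4,10] → █
    (5,6)@(11, 13): e=[22,0,22] → █  [on edge]
    (6,6)@(13, 13): e=[14,-4,34] → ·
    (7,6)@(15, 13): e=[6,-8,46] → ·
    (0,7)@(1, 15): e=[66,0,-22] → ·  [on edge]
    (4,7)@(9, 15): e=[34,-16,26] → ·
  covered (6 px):
    · · · · · · · · · · ·
    · · · · · · · · · · ·
    · · · · · · · · · · ·
    · · · · · · · · · · ·
    · · · · · · █ · · · ·
    · · · · · █ █ █ · · ·
    · · · · █ █ · · · · ·
    · · · · · · · · · · ·
    · · · · · · · · · · ·
    · · · · · · · · · · ·
    · · · · · · · · · · ·
    · · · · · · · · · · ·
T1:
  2·area = 144
  edge (6, 18)→(8, 4): d=(2,-14) inclusive
  edge (8, 4)→(16, 20): d=(8,16) inclusive
  edge (16, 20)→(6, 18): d=(-10,-2) inclusive
    (4,3)@(9, 7): e=[20,8,116] → █
    (5,3)@(11, 7): e=[48,-24,120] → ·
    (4,4)@(9, 9): e=[24,24,96] → █
    (5,4)@(11, 9): e=[52,-8,100] → ·
    (3,5)@(7, 11): e=[0,72,72] → █  [on edge]
    (5,5)@(11, 11): e=[56,8,80] → █
    (6,5)@(13, 11): e=[84,-24,84] → ·
    (3,6)@(7, 13): e=[4,88,52] → █
    (6,6)@(13, 13): e=[88,-8,64] → ·
    (3,7)@(7, 15): e=[8,104,32] → █
    (6,7)@(13, 15): e=[92,8,44] → █
    (7,7)@(15, 15): e=[120,-24,48] → ·
    (0,8)@(1, 17): e=[-72,216,0] → ·  [on edge]
    (5,9)@(11, 19): e=[72,72,0] → █  [on edge]
    (10,10)@(21, 21): e=[216,-72,0] → ·  [on edge]
  covered (19 px):
    · · · · · · · · · · ·
    · · · · · · · · · · ·
    · · · · · · · · · · ·
    · · · · █ · · · · · ·
    · · · · █ · · · · · ·
    · · · █ █ █ · · · · ·
    · · · █ █ █ · · · · ·
    · · · █ █ █ █ · · · ·
    · · · █ █ █ █ · · · ·
    · · · · · █ █ █ · · ·
    · · · · · · · · · · ·
    · · · · · · · · · · ·

Final: 25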